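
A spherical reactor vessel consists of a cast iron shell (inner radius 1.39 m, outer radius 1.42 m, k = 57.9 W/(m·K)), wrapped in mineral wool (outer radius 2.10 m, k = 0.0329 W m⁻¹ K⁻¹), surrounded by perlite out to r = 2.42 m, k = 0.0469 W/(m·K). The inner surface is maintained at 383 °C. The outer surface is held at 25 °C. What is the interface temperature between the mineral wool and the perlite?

T = 83.1 °C

Treat each layer as a resistance in series:
  R_cast iron = (1/1.39 − 1/1.42)/(4πk) = 0.01520/(4π·57.9) = 2.089×10^-5 K/W
  R_mineral wool = (1/1.42 − 1/2.10)/(4πk) = 0.2280/(4π·0.0329) = 0.5516 K/W
  R_perlite = (1/2.10 − 1/2.42)/(4πk) = 0.06297/(4π·0.0469) = 0.1068 K/W
ΣR = 2.089×10^-5 + 0.5516 + 0.1068 = 0.6584 K/W
Q = ΔT/ΣR = (383 °C − 25 °C)/0.6584 = 543.7 W
From the inner boundary to the mineral wool/perlite interface, ΣR_partial = 0.5516 K/W.
T_interface = T_in − Q·ΣR_partial = 383 °C − (543.7)(0.5516) = 83.1 °C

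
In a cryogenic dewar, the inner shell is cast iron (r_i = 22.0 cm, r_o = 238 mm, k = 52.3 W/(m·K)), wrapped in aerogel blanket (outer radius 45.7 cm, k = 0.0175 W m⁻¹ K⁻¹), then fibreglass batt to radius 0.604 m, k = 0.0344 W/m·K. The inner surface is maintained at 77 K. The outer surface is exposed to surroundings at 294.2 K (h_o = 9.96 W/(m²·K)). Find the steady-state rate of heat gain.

Q = 20.9 W

Treat each layer as a resistance in series:
  R_cast iron = (1/0.220 − 1/0.238)/(4πk) = 0.3438/(4π·52.3) = 5.231×10^-4 K/W
  R_aerogel blanket = (1/0.238 − 1/0.457)/(4πk) = 2.013/(4π·0.0175) = 9.156 K/W
  R_fibreglass batt = (1/0.457 − 1/0.604)/(4πk) = 0.5326/(4π·0.0344) = 1.232 K/W
  R_conv,out = 1/(4πr²h) = 1/(4π·0.604²·9.96) = 0.02190 K/W
ΣR = 5.231×10^-4 + 9.156 + 1.232 + 0.02190 = 10.41 K/W
Q = ΔT/ΣR = (77 K − 294.2 K)/10.41 = -20.9 W
(Negative Q ⇒ heat flows inward; heat gain = 20.9 W.)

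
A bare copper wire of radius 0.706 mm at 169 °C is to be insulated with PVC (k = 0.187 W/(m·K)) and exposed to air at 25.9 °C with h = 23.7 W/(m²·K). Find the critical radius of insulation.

For a cylinder, r_cr = k_ins/h = 0.187/23.7 = 0.00789 m = 0.789 cm

r_cr = 0.789 cm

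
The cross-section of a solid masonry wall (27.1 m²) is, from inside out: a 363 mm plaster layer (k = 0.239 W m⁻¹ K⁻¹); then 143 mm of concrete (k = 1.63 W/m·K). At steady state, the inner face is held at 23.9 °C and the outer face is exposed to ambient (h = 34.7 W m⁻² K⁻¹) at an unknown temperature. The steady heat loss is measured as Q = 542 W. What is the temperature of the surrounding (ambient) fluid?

T_out = -8.81 °C

Sum the resistances:
  R_plaster = L/(kA) = 0.363/(0.239·27.1) = 0.05605 K/W
  R_concrete = L/(kA) = 0.143/(1.63·27.1) = 0.003237 K/W
  R_conv,out = 1/(hA) = 1/(34.7·27.1) = 0.001063 K/W
ΣR = 0.06035 K/W
ΔT = Q·ΣR = 542 × 0.06035 = 32.71 K
Heat flows outward, so T_out = T_in − ΔT = 23.9 − 32.71 = -8.81 °C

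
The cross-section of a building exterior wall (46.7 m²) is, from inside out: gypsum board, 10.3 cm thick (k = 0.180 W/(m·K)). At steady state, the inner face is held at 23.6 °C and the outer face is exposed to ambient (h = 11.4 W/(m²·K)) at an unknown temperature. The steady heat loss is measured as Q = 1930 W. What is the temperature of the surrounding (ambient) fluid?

Sum the resistances:
  R_gypsum board = L/(kA) = 0.103/(0.180·46.7) = 0.01225 K/W
  R_conv,out = 1/(hA) = 1/(11.4·46.7) = 0.001878 K/W
ΣR = 0.01413 K/W
ΔT = Q·ΣR = 1930 × 0.01413 = 27.27 K
Heat flows outward, so T_out = T_in − ΔT = 23.6 − 27.27 = -3.67 °C

T_out = -3.67 °C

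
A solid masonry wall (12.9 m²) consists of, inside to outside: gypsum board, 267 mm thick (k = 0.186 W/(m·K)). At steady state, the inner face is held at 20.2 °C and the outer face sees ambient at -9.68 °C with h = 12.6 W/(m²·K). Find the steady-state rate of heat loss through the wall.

Resistance network (inner→outer):
  R_gypsum board = L/(kA) = 0.267/(0.186·12.9) = 0.1113 K/W
  R_conv,out = 1/(hA) = 1/(12.6·12.9) = 0.006152 K/W
ΣR = 0.1113 + 0.006152 = 0.1175 K/W
Q = ΔT/ΣR = (20.2 °C − -9.68 °C)/0.1175 = 254 W

Q = 254 W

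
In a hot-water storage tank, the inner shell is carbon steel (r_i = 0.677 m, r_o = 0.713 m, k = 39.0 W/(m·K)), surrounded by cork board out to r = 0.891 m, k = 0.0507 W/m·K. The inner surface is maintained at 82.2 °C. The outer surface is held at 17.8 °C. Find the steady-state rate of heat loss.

Q = 146 W

Resistance network (inner→outer):
  R_carbon steel = (1/0.677 − 1/0.713)/(4πk) = 0.07458/(4π·39.0) = 1.522×10^-4 K/W
  R_cork board = (1/0.713 − 1/0.891)/(4πk) = 0.2802/(4π·0.0507) = 0.4398 K/W
ΣR = 1.522×10^-4 + 0.4398 = 0.4400 K/W
Q = ΔT/ΣR = (82.2 °C − 17.8 °C)/0.4400 = 146 W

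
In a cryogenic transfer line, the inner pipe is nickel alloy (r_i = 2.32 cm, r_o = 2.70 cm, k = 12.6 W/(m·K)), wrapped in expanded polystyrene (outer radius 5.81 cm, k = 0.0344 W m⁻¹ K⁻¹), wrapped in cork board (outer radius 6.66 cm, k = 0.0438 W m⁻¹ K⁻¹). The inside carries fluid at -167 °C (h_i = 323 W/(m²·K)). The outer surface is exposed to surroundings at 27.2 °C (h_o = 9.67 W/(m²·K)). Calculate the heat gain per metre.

Q' = 45.0 W/m

Treat each layer as a resistance in series:
  R'_conv,in = 1/(2πr h) = 1/(2π·0.0232·323) = 0.02124 m·K/W
  R'_nickel alloy = ln(0.0270/0.0232)/(2πk) = 0.1517/(2π·12.6) = 0.001916 m·K/W
  R'_expanded polystyrene = ln(0.0581/0.0270)/(2πk) = 0.7663/(2π·0.0344) = 3.545 m·K/W
  R'_cork board = ln(0.0666/0.0581)/(2πk) = 0.1365/(2π·0.0438) = 0.4961 m·K/W
  R'_conv,out = 1/(2πr h) = 1/(2π·0.0666·9.67) = 0.2471 m·K/W
ΣR = 0.02124 + 0.001916 + 3.545 + 0.4961 + 0.2471 = 4.311 m·K/W
Q' = ΔT/ΣR = (-167 °C − 27.2 °C)/4.311 = -45.0 W/m
(Negative Q' ⇒ heat flows inward; heat gain = 45.0 W/m.)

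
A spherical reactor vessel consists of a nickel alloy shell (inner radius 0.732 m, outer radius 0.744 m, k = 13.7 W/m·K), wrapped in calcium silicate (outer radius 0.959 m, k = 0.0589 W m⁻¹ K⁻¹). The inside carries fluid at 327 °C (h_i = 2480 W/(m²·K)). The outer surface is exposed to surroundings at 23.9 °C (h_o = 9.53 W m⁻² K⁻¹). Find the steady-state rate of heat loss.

Treat each layer as a resistance in series:
  R_conv,in = 1/(4πr²h) = 1/(4π·0.732²·2480) = 5.988×10^-5 K/W
  R_nickel alloy = (1/0.732 − 1/0.744)/(4πk) = 0.02203/(4π·13.7) = 1.280×10^-4 K/W
  R_calcium silicate = (1/0.744 − 1/0.959)/(4πk) = 0.3013/(4π·0.0589) = 0.4071 K/W
  R_conv,out = 1/(4πr²h) = 1/(4π·0.959²·9.53) = 0.009079 K/W
ΣR = 5.988×10^-5 + 1.280×10^-4 + 0.4071 + 0.009079 = 0.4164 K/W
Q = ΔT/ΣR = (327 °C − 23.9 °C)/0.4164 = 728 W

Q = 728 W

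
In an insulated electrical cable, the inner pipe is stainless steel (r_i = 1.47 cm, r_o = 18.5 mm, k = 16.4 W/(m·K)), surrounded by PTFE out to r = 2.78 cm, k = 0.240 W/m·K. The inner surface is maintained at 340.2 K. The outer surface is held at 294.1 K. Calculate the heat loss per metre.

Q' = 169 W/m

Treat each layer as a resistance in series:
  R'_stainless steel = ln(0.0185/0.0147)/(2πk) = 0.2299/(2π·16.4) = 0.002231 m·K/W
  R'_PTFE = ln(0.0278/0.0185)/(2πk) = 0.4073/(2π·0.240) = 0.2701 m·K/W
ΣR = 0.002231 + 0.2701 = 0.2723 m·K/W
Q' = ΔT/ΣR = (340.2 K − 294.1 K)/0.2723 = 169 W/m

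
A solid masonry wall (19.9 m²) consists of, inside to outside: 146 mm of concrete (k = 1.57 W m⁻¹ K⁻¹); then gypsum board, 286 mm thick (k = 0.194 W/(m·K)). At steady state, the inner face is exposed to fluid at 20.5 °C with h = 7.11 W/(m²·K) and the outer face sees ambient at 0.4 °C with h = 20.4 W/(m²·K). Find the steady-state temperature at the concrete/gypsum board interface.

T = 17.8 °C

Treat each layer as a resistance in series:
  R_conv,in = 1/(hA) = 1/(7.11·19.9) = 0.007068 K/W
  R_concrete = L/(kA) = 0.146/(1.57·19.9) = 0.004673 K/W
  R_gypsum board = L/(kA) = 0.286/(0.194·19.9) = 0.07408 K/W
  R_conv,out = 1/(hA) = 1/(20.4·19.9) = 0.002463 K/W
ΣR = 0.007068 + 0.004673 + 0.07408 + 0.002463 = 0.08828 K/W
Q = ΔT/ΣR = (20.5 °C − 0.4 °C)/0.08828 = 227.7 W
From the inner boundary to the concrete/gypsum board interface, ΣR_partial = 0.01174 K/W.
T_interface = T_in − Q·ΣR_partial = 20.5 °C − (227.7)(0.01174) = 17.8 °C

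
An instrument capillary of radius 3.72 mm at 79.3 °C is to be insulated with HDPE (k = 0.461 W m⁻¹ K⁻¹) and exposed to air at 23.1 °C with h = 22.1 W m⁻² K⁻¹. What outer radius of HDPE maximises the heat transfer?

For a cylinder, r_cr = k_ins/h = 0.461/22.1 = 0.0209 m = 2.09 cm

r_cr = 2.09 cm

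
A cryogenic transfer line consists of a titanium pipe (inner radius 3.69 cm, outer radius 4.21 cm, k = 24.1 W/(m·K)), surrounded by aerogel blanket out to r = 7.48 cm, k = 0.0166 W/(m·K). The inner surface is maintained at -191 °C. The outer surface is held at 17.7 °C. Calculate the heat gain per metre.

Q' = 37.9 W/m

Series thermal resistances, inner to outer:
  R'_titanium = ln(0.0421/0.0369)/(2πk) = 0.1318/(2π·24.1) = 8.706×10^-4 m·K/W
  R'_aerogel blanket = ln(0.0748/0.0421)/(2πk) = 0.5748/(2π·0.0166) = 5.511 m·K/W
ΣR = 8.706×10^-4 + 5.511 = 5.512 m·K/W
Q' = ΔT/ΣR = (-191 °C − 17.7 °C)/5.512 = -37.9 W/m
(Negative Q' ⇒ heat flows inward; heat gain = 37.9 W/m.)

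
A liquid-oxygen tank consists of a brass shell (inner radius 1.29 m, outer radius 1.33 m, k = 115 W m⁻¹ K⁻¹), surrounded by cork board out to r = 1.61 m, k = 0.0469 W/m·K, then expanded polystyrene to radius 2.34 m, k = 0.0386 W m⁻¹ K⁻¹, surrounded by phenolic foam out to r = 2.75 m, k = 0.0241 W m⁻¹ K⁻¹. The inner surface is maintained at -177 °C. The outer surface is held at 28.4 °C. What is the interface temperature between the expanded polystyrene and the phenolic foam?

T = -23.6 °C

Series thermal resistances, inner to outer:
  R_brass = (1/1.29 − 1/1.33)/(4πk) = 0.02331/(4π·115) = 1.613×10^-5 K/W
  R_cork board = (1/1.33 − 1/1.61)/(4πk) = 0.1308/(4π·0.0469) = 0.2219 K/W
  R_expanded polystyrene = (1/1.61 − 1/2.34)/(4πk) = 0.1938/(4π·0.0386) = 0.3995 K/W
  R_phenolic foam = (1/2.34 − 1/2.75)/(4πk) = 0.06371/(4π·0.0241) = 0.2104 K/W
ΣR = 1.613×10^-5 + 0.2219 + 0.3995 + 0.2104 = 0.8318 K/W
Q = ΔT/ΣR = (-177 °C − 28.4 °C)/0.8318 = -246.9 W
From the inner boundary to the expanded polystyrene/phenolic foam interface, ΣR_partial = 0.6214 K/W.
T_interface = T_in − Q·ΣR_partial = -177 °C − (-246.9)(0.6214) = -23.6 °C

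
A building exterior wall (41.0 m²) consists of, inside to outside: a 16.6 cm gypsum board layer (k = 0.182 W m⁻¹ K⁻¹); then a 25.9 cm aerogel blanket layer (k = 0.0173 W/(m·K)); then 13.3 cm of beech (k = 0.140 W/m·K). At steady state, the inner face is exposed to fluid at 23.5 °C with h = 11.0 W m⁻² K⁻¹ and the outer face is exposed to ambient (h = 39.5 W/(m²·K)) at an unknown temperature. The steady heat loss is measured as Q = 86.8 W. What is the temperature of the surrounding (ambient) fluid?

T_out = -12.4 °C

Series resistances:
  R_conv,in = 1/(hA) = 1/(11.0·41.0) = 0.002217 K/W
  R_gypsum board = L/(kA) = 0.166/(0.182·41.0) = 0.02225 K/W
  R_aerogel blanket = L/(kA) = 0.259/(0.0173·41.0) = 0.3651 K/W
  R_beech = L/(kA) = 0.133/(0.140·41.0) = 0.02317 K/W
  R_conv,out = 1/(hA) = 1/(39.5·41.0) = 6.175×10^-4 K/W
ΣR = 0.4134 K/W
ΔT = Q·ΣR = 86.8 × 0.4134 = 35.88 K
Heat flows outward, so T_out = T_in − ΔT = 23.5 − 35.88 = -12.4 °C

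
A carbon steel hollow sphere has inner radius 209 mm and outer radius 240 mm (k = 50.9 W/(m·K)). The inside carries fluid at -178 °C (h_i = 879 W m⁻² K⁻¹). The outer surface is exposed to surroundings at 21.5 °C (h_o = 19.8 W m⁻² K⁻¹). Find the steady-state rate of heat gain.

Series thermal resistances, inner to outer:
  R_conv,in = 1/(4πr²h) = 1/(4π·0.209²·879) = 0.002073 K/W
  R_carbon steel = (1/0.209 − 1/0.240)/(4πk) = 0.6180/(4π·50.9) = 9.662×10^-4 K/W
  R_conv,out = 1/(4πr²h) = 1/(4π·0.240²·19.8) = 0.06978 K/W
ΣR = 0.002073 + 9.662×10^-4 + 0.06978 = 0.07282 K/W
Q = ΔT/ΣR = (-178 °C − 21.5 °C)/0.07282 = -2740 W
(Negative Q ⇒ heat flows inward; heat gain = 2740 W.)

Q = 2740 W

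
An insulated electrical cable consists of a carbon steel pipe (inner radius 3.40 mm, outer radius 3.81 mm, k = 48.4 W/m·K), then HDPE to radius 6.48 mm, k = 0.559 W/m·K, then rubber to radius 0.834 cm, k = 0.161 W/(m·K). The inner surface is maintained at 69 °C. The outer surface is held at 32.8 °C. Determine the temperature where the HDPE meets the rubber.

T = 55.3 °C

Series thermal resistances, inner to outer:
  R'_carbon steel = ln(0.00381/0.00340)/(2πk) = 0.1139/(2π·48.4) = 3.744×10^-4 m·K/W
  R'_HDPE = ln(0.00648/0.00381)/(2πk) = 0.5311/(2π·0.559) = 0.1512 m·K/W
  R'_rubber = ln(0.00834/0.00648)/(2πk) = 0.2523/(2π·0.161) = 0.2495 m·K/W
ΣR = 3.744×10^-4 + 0.1512 + 0.2495 = 0.4011 m·K/W
Q' = ΔT/ΣR = (69 °C − 32.8 °C)/0.4011 = 90.25 W/m
From the inner boundary to the HDPE/rubber interface, ΣR_partial = 0.1516 m·K/W.
T_interface = T_in − Q'·ΣR_partial = 69 °C − (90.25)(0.1516) = 55.3 °C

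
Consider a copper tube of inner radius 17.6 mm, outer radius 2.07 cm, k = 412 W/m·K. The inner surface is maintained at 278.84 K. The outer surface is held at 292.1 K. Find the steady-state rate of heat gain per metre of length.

Q' = 2πk·ΔT/ln(r₂/r₁) = 2π × 412 × 13.26 / ln(0.0207/0.0176) = 2.12×10^5 W/m

Q' = 2.12×10^5 W/m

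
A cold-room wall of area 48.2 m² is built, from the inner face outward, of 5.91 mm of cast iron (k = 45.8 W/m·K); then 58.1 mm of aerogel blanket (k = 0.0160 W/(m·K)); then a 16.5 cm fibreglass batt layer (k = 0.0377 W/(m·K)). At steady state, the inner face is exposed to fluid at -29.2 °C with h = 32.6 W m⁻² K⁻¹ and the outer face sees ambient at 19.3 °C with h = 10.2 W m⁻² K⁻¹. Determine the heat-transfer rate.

Q = 287 W

Treat each layer as a resistance in series:
  R_conv,in = 1/(hA) = 1/(32.6·48.2) = 6.364×10^-4 K/W
  R_cast iron = L/(kA) = 0.00591/(45.8·48.2) = 2.677×10^-6 K/W
  R_aerogel blanket = L/(kA) = 0.0581/(0.0160·48.2) = 0.07534 K/W
  R_fibreglass batt = L/(kA) = 0.165/(0.0377·48.2) = 0.09080 K/W
  R_conv,out = 1/(hA) = 1/(10.2·48.2) = 0.002034 K/W
ΣR = 6.364×10^-4 + 2.677×10^-6 + 0.07534 + 0.09080 + 0.002034 = 0.1688 K/W
Q = ΔT/ΣR = (-29.2 °C − 19.3 °C)/0.1688 = -287 W
(Negative Q ⇒ heat flows inward; heat gain = 287 W.)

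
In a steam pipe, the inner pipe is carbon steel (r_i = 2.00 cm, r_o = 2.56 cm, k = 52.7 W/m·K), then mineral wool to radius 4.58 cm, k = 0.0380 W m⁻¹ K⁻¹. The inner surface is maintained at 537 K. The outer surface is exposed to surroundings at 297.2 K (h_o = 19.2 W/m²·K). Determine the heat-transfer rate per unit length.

Treat each layer as a resistance in series:
  R'_carbon steel = ln(0.0256/0.0200)/(2πk) = 0.2469/(2π·52.7) = 7.455×10^-4 m·K/W
  R'_mineral wool = ln(0.0458/0.0256)/(2πk) = 0.5817/(2π·0.0380) = 2.436 m·K/W
  R'_conv,out = 1/(2πr h) = 1/(2π·0.0458·19.2) = 0.1810 m·K/W
ΣR = 7.455×10^-4 + 2.436 + 0.1810 = 2.618 m·K/W
Q' = ΔT/ΣR = (537 K − 297.2 K)/2.618 = 91.6 W/m

Q' = 91.6 W/m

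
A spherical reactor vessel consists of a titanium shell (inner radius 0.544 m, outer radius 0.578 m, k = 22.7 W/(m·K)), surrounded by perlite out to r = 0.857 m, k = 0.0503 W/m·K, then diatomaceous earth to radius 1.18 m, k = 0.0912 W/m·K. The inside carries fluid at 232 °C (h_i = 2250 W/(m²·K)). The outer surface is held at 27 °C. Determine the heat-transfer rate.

Q = 175 W

Resistance network (inner→outer):
  R_conv,in = 1/(4πr²h) = 1/(4π·0.544²·2250) = 1.195×10^-4 K/W
  R_titanium = (1/0.544 − 1/0.578)/(4πk) = 0.1081/(4π·22.7) = 3.791×10^-4 K/W
  R_perlite = (1/0.578 − 1/0.857)/(4πk) = 0.5632/(4π·0.0503) = 0.8911 K/W
  R_diatomaceous earth = (1/0.857 − 1/1.18)/(4πk) = 0.3194/(4π·0.0912) = 0.2787 K/W
ΣR = 1.195×10^-4 + 3.791×10^-4 + 0.8911 + 0.2787 = 1.170 K/W
Q = ΔT/ΣR = (232 °C − 27 °C)/1.170 = 175 W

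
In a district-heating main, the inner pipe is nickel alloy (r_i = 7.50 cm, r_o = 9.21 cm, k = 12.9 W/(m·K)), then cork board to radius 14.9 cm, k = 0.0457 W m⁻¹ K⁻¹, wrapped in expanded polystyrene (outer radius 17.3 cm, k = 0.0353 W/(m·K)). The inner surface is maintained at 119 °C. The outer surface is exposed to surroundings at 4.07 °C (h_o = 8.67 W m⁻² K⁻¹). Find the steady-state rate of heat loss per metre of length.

Treat each layer as a resistance in series:
  R'_nickel alloy = ln(0.0921/0.0750)/(2πk) = 0.2054/(2π·12.9) = 0.002534 m·K/W
  R'_cork board = ln(0.149/0.0921)/(2πk) = 0.4811/(2π·0.0457) = 1.675 m·K/W
  R'_expanded polystyrene = ln(0.173/0.149)/(2πk) = 0.1493/(2π·0.0353) = 0.6733 m·K/W
  R'_conv,out = 1/(2πr h) = 1/(2π·0.173·8.67) = 0.1061 m·K/W
ΣR = 0.002534 + 1.675 + 0.6733 + 0.1061 = 2.457 m·K/W
Q' = ΔT/ΣR = (119 °C − 4.07 °C)/2.457 = 46.8 W/m

Q' = 46.8 W/m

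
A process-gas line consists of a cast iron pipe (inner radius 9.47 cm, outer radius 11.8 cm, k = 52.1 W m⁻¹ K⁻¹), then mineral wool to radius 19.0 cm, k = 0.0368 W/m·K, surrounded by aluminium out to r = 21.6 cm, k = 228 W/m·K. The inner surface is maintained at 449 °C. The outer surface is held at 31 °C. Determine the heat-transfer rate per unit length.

Treat each layer as a resistance in series:
  R'_cast iron = ln(0.118/0.0947)/(2πk) = 0.2200/(2π·52.1) = 6.720×10^-4 m·K/W
  R'_mineral wool = ln(0.190/0.118)/(2πk) = 0.4763/(2π·0.0368) = 2.060 m·K/W
  R'_aluminium = ln(0.216/0.190)/(2πk) = 0.1283/(2π·228) = 8.953×10^-5 m·K/W
ΣR = 6.720×10^-4 + 2.060 + 8.953×10^-5 = 2.061 m·K/W
Q' = ΔT/ΣR = (449 °C − 31 °C)/2.061 = 203 W/m

Q' = 203 W/m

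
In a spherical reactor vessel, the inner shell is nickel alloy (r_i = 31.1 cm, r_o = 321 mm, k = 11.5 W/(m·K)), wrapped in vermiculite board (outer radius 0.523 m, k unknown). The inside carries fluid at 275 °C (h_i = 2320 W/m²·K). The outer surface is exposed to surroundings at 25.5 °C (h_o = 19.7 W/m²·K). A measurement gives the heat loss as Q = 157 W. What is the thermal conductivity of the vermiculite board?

k = 0.0609 W/m·K

ΣR = ΔT/Q = |275 − 25.5|/157 = 1.589 K/W
Known resistances:
  R_conv,in = 1/(4πr²h) = 1/(4π·0.311²·2320) = 3.546×10^-4 K/W
  R_nickel alloy = (1/0.311 − 1/0.321)/(4πk) = 0.1002/(4π·11.5) = 6.931×10^-4 K/W
  R_conv,out = 1/(4πr²h) = 1/(4π·0.523²·19.7) = 0.01477 K/W
R_vermiculite board = ΣR − ΣR_known = 1.589 − 0.01582 = 1.573 K/W
(1/r₁−1/r₂)/(4πk) = 1.573 ⇒ k = 1.203/(4π·1.573) = 0.0609 W/m·K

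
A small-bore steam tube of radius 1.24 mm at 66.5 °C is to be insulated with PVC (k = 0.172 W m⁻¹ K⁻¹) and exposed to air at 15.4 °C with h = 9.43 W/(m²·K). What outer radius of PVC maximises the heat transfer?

r_cr = 1.82 cm

For a cylinder, r_cr = k_ins/h = 0.172/9.43 = 0.0182 m = 1.82 cm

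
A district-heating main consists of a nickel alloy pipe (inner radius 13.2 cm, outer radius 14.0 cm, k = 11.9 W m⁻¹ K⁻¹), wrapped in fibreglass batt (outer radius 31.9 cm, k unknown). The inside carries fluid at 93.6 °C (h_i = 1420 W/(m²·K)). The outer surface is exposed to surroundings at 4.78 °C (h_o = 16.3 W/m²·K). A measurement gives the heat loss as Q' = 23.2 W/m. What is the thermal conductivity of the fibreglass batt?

ΣR = ΔT/Q' = |93.6 − 4.78|/23.2 = 3.828 m·K/W
Known resistances:
  R'_conv,in = 1/(2πr h) = 1/(2π·0.132·1420) = 8.491×10^-4 m·K/W
  R'_nickel alloy = ln(0.140/0.132)/(2πk) = 0.05884/(2π·11.9) = 7.870×10^-4 m·K/W
  R'_conv,out = 1/(2πr h) = 1/(2π·0.319·16.3) = 0.03061 m·K/W
R_fibreglass batt = ΣR − ΣR_known = 3.828 − 0.03225 = 3.796 m·K/W
ln(r₂/r₁)/(2πk) = 3.796 ⇒ k = 0.8235/(2π·3.796) = 0.0345 W/m·K

k = 0.0345 W/m·K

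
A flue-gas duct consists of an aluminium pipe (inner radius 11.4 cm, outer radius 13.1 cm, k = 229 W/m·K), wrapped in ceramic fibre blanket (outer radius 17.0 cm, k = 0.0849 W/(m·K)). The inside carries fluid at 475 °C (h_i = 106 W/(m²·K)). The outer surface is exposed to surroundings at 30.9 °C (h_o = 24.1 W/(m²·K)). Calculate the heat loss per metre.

Treat each layer as a resistance in series:
  R'_conv,in = 1/(2πr h) = 1/(2π·0.114·106) = 0.01317 m·K/W
  R'_aluminium = ln(0.131/0.114)/(2πk) = 0.1390/(2π·229) = 9.660×10^-5 m·K/W
  R'_ceramic fibre blanket = ln(0.170/0.131)/(2πk) = 0.2606/(2π·0.0849) = 0.4885 m·K/W
  R'_conv,out = 1/(2πr h) = 1/(2π·0.170·24.1) = 0.03885 m·K/W
ΣR = 0.01317 + 9.660×10^-5 + 0.4885 + 0.03885 = 0.5406 m·K/W
Q' = ΔT/ΣR = (475 °C − 30.9 °C)/0.5406 = 821 W/m

Q' = 821 W/m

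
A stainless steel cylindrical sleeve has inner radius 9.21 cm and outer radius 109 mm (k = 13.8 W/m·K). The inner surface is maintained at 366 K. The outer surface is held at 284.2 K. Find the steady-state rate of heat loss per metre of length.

Q' = 2πk·ΔT/ln(r₂/r₁) = 2π × 13.8 × 81.8 / ln(0.109/0.0921) = 42100 W/m

Q' = 42.1 kW/m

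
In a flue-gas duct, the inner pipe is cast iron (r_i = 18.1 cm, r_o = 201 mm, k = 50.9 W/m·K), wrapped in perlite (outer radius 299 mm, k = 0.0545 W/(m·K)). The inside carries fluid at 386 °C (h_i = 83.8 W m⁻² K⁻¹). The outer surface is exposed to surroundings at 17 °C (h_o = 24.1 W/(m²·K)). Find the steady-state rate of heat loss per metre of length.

Q' = 309 W/m

Resistance network (inner→outer):
  R'_conv,in = 1/(2πr h) = 1/(2π·0.181·83.8) = 0.01049 m·K/W
  R'_cast iron = ln(0.201/0.181)/(2πk) = 0.1048/(2π·50.9) = 3.277×10^-4 m·K/W
  R'_perlite = ln(0.299/0.201)/(2πk) = 0.3971/(2π·0.0545) = 1.160 m·K/W
  R'_conv,out = 1/(2πr h) = 1/(2π·0.299·24.1) = 0.02209 m·K/W
ΣR = 0.01049 + 3.277×10^-4 + 1.160 + 0.02209 = 1.193 m·K/W
Q' = ΔT/ΣR = (386 °C − 17 °C)/1.193 = 309 W/m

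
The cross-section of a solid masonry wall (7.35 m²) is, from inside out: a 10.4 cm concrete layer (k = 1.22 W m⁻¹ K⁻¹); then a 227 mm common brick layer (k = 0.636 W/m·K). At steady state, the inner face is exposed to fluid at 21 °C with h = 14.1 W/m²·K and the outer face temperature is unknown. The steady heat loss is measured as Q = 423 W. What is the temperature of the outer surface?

Sum the resistances:
  R_conv,in = 1/(hA) = 1/(14.1·7.35) = 0.009649 K/W
  R_concrete = L/(kA) = 0.104/(1.22·7.35) = 0.01160 K/W
  R_common brick = L/(kA) = 0.227/(0.636·7.35) = 0.04856 K/W
ΣR = 0.06981 K/W
ΔT = Q·ΣR = 423 × 0.06981 = 29.53 K
Heat flows outward, so T_out = T_in − ΔT = 21 − 29.53 = -8.53 °C

T_out = -8.53 °C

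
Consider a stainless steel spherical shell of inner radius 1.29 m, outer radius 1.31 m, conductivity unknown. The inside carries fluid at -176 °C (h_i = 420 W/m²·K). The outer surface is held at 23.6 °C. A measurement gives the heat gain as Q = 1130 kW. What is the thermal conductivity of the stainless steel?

ΣR = ΔT/Q = |-176 − 23.6|/1.13×10^6 = 1.766×10^-4 K/W
Known resistances:
  R_conv,in = 1/(4πr²h) = 1/(4π·1.29²·420) = 1.139×10^-4 K/W
R_stainless steel = ΣR − ΣR_known = 1.766×10^-4 − 1.139×10^-4 = 6.270×10^-5 K/W
(1/r₁−1/r₂)/(4πk) = 6.270×10^-5 ⇒ k = 0.01184/(4π·6.270×10^-5) = 15.0 W/m·K

k = 15.0 W/m·K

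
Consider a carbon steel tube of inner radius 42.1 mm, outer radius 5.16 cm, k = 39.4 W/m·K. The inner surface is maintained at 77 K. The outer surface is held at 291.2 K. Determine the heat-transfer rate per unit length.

Q' = 2πk·ΔT/ln(r₂/r₁) = 2π × 39.4 × 214.2 / ln(0.0516/0.0421) = 2.61×10^5 W/m

Q' = 261 kW/m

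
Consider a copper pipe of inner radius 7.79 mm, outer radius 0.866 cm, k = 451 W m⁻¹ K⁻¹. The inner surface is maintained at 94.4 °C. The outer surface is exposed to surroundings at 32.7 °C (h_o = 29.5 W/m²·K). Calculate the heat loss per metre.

Q' = 99.0 W/m

Resistance network (inner→outer):
  R'_copper = ln(0.00866/0.00779)/(2πk) = 0.1059/(2π·451) = 3.736×10^-5 m·K/W
  R'_conv,out = 1/(2πr h) = 1/(2π·0.00866·29.5) = 0.6230 m·K/W
ΣR = 3.736×10^-5 + 0.6230 = 0.6230 m·K/W
Q' = ΔT/ΣR = (94.4 °C − 32.7 °C)/0.6230 = 99.0 W/m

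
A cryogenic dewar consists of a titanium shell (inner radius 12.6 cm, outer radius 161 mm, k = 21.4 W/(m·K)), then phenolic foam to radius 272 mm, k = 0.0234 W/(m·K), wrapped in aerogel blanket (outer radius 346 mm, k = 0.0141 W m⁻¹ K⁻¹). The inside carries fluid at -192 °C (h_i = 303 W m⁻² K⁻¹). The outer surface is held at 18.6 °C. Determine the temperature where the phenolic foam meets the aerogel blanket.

T = -52.8 °C

Series thermal resistances, inner to outer:
  R_conv,in = 1/(4πr²h) = 1/(4π·0.126²·303) = 0.01654 K/W
  R_titanium = (1/0.126 − 1/0.161)/(4πk) = 1.725/(4π·21.4) = 0.006416 K/W
  R_phenolic foam = (1/0.161 − 1/0.272)/(4πk) = 2.535/(4π·0.0234) = 8.620 K/W
  R_aerogel blanket = (1/0.272 − 1/0.346)/(4πk) = 0.7863/(4π·0.0141) = 4.438 K/W
ΣR = 0.01654 + 0.006416 + 8.620 + 4.438 = 13.08 K/W
Q = ΔT/ΣR = (-192 °C − 18.6 °C)/13.08 = -16.10 W
From the inner boundary to the phenolic foam/aerogel blanket interface, ΣR_partial = 8.643 K/W.
T_interface = T_in − Q·ΣR_partial = -192 °C − (-16.10)(8.643) = -52.8 °C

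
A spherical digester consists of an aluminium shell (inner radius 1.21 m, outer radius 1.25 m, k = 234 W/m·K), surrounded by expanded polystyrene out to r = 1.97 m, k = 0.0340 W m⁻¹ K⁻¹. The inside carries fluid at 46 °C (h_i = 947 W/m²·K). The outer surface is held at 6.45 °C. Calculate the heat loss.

Treat each layer as a resistance in series:
  R_conv,in = 1/(4πr²h) = 1/(4π·1.21²·947) = 5.739×10^-5 K/W
  R_aluminium = (1/1.21 − 1/1.25)/(4πk) = 0.02645/(4π·234) = 8.994×10^-6 K/W
  R_expanded polystyrene = (1/1.25 − 1/1.97)/(4πk) = 0.2924/(4π·0.0340) = 0.6843 K/W
ΣR = 5.739×10^-5 + 8.994×10^-6 + 0.6843 = 0.6844 K/W
Q = ΔT/ΣR = (46 °C − 6.45 °C)/0.6844 = 57.8 W

Q = 57.8 W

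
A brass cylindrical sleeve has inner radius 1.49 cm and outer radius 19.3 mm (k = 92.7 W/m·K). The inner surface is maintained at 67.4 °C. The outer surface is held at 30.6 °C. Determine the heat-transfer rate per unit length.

Q' = 82800 W/m

Q' = 2πk·ΔT/ln(r₂/r₁) = 2π × 92.7 × 36.8 / ln(0.0193/0.0149) = 82800 W/m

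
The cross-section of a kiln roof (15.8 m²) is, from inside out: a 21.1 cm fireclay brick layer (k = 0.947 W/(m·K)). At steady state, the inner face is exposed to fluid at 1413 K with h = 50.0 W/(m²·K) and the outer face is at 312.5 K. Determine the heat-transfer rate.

Q = 71.6 kW

Series thermal resistances, inner to outer:
  R_conv,in = 1/(hA) = 1/(50.0·15.8) = 0.001266 K/W
  R_fireclay brick = L/(kA) = 0.211/(0.947·15.8) = 0.01410 K/W
ΣR = 0.001266 + 0.01410 = 0.01537 K/W
Q = ΔT/ΣR = (1413 K − 312.5 K)/0.01537 = 71600 W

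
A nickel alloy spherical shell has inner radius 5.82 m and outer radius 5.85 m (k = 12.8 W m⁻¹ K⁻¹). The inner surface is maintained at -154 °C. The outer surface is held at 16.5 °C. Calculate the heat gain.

Q = 3.11×10^7 W

Q = 4πk·ΔT/(1/r₁ − 1/r₂) = 4π × 12.8 × 170.5 / (1/5.82 − 1/5.85) = 3.11×10^7 W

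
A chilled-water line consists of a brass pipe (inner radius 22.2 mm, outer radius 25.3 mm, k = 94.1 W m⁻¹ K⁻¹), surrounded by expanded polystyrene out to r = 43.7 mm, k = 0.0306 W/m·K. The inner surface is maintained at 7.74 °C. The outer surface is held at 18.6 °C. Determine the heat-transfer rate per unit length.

Q' = 3.82 W/m

Series thermal resistances, inner to outer:
  R'_brass = ln(0.0253/0.0222)/(2πk) = 0.1307/(2π·94.1) = 2.211×10^-4 m·K/W
  R'_expanded polystyrene = ln(0.0437/0.0253)/(2πk) = 0.5465/(2π·0.0306) = 2.843 m·K/W
ΣR = 2.211×10^-4 + 2.843 = 2.843 m·K/W
Q' = ΔT/ΣR = (7.74 °C − 18.6 °C)/2.843 = -3.82 W/m
(Negative Q' ⇒ heat flows inward; heat gain = 3.82 W/m.)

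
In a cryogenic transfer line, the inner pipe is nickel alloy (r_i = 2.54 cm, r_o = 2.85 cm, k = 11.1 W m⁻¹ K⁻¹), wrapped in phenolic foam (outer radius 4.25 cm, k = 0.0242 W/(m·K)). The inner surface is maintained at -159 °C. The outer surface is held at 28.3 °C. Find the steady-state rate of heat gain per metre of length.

Q' = 71.2 W/m

Treat each layer as a resistance in series:
  R'_nickel alloy = ln(0.0285/0.0254)/(2πk) = 0.1152/(2π·11.1) = 0.001651 m·K/W
  R'_phenolic foam = ln(0.0425/0.0285)/(2πk) = 0.3996/(2π·0.0242) = 2.628 m·K/W
ΣR = 0.001651 + 2.628 = 2.630 m·K/W
Q' = ΔT/ΣR = (-159 °C − 28.3 °C)/2.630 = -71.2 W/m
(Negative Q' ⇒ heat flows inward; heat gain = 71.2 W/m.)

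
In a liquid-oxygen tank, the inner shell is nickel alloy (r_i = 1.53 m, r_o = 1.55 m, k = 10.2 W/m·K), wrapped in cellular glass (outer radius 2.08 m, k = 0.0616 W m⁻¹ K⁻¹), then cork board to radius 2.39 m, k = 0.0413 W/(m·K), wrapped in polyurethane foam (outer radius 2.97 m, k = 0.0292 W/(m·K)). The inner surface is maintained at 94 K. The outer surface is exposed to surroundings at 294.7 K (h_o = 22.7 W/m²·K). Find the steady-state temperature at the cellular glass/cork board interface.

Resistance network (inner→outer):
  R_nickel alloy = (1/1.53 − 1/1.55)/(4πk) = 0.008433/(4π·10.2) = 6.580×10^-5 K/W
  R_cellular glass = (1/1.55 − 1/2.08)/(4πk) = 0.1644/(4π·0.0616) = 0.2124 K/W
  R_cork board = (1/2.08 − 1/2.39)/(4πk) = 0.06236/(4π·0.0413) = 0.1202 K/W
  R_polyurethane foam = (1/2.39 − 1/2.97)/(4πk) = 0.08171/(4π·0.0292) = 0.2227 K/W
  R_conv,out = 1/(4πr²h) = 1/(4π·2.97²·22.7) = 3.974×10^-4 K/W
ΣR = 6.580×10^-5 + 0.2124 + 0.1202 + 0.2227 + 3.974×10^-4 = 0.5558 K/W
Q = ΔT/ΣR = (94 K − 294.7 K)/0.5558 = -361.1 W
From the inner boundary to the cellular glass/cork board interface, ΣR_partial = 0.2125 K/W.
T_interface = T_in − Q·ΣR_partial = 94 K − (-361.1)(0.2125) = 171 K

T = 171 K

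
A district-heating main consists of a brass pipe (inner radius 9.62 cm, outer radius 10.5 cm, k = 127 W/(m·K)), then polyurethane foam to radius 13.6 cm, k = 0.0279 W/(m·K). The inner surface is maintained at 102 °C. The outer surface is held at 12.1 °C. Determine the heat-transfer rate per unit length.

Series thermal resistances, inner to outer:
  R'_brass = ln(0.105/0.0962)/(2πk) = 0.08753/(2π·127) = 1.097×10^-4 m·K/W
  R'_polyurethane foam = ln(0.136/0.105)/(2πk) = 0.2587/(2π·0.0279) = 1.476 m·K/W
ΣR = 1.097×10^-4 + 1.476 = 1.476 m·K/W
Q' = ΔT/ΣR = (102 °C − 12.1 °C)/1.476 = 60.9 W/m

Q' = 60.9 W/m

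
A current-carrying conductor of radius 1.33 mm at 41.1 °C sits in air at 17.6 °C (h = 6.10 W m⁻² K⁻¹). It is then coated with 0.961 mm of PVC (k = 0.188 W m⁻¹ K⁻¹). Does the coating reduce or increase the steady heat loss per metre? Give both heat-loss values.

increases: 1.20 → 1.98 W/m

Critical radius for a cylinder: r_cr = k/h = 0.0308 m = 3.08 cm.
Outer radius after coating: r₂ = 0.00133 + 9.61×10^-4 = 0.002291 m.
Since r₁ < r_cr and r₂ ≤ r_cr, the coating moves toward the maximum at r_cr — heat loss rises.
Bare: R = 1/(2πr₁h) = 19.62 m·K/W; Q = 23.5/19.62 = 1.20 W/m.
Coated: R = R_cond + R_conv = 11.85 m·K/W; Q = 23.5/11.85 = 1.98 W/m.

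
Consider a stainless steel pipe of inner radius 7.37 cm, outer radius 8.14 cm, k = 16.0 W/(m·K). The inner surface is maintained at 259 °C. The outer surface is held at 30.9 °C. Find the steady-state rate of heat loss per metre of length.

Q' = 2πk·ΔT/ln(r₂/r₁) = 2π × 16.0 × 228.1 / ln(0.0814/0.0737) = 2.31×10^5 W/m

Q' = 231 kW/m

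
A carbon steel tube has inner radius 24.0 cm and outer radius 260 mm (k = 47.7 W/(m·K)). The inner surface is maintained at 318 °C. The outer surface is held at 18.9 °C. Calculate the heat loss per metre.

Q' = 2πk·ΔT/ln(r₂/r₁) = 2π × 47.7 × 299.1 / ln(0.260/0.240) = 1.12×10^6 W/m

Q' = 1120 kW/m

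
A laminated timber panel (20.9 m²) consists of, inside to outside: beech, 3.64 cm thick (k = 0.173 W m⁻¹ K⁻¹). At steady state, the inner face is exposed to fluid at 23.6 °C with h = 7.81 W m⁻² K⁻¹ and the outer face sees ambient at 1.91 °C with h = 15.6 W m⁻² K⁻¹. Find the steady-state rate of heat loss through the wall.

Resistance network (inner→outer):
  R_conv,in = 1/(hA) = 1/(7.81·20.9) = 0.006126 K/W
  R_beech = L/(kA) = 0.0364/(0.173·20.9) = 0.01007 K/W
  R_conv,out = 1/(hA) = 1/(15.6·20.9) = 0.003067 K/W
ΣR = 0.006126 + 0.01007 + 0.003067 = 0.01926 K/W
Q = ΔT/ΣR = (23.6 °C − 1.91 °C)/0.01926 = 1130 W

Q = 1130 W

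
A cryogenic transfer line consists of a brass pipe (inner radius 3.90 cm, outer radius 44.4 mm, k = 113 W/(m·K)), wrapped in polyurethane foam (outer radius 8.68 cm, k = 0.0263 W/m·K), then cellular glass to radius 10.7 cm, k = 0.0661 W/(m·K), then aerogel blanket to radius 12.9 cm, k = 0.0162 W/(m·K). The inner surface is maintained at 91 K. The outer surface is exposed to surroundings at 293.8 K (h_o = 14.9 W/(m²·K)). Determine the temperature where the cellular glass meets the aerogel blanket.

T = 233.7 K

Treat each layer as a resistance in series:
  R'_brass = ln(0.0444/0.0390)/(2πk) = 0.1297/(2π·113) = 1.826×10^-4 m·K/W
  R'_polyurethane foam = ln(0.0868/0.0444)/(2πk) = 0.6704/(2π·0.0263) = 4.057 m·K/W
  R'_cellular glass = ln(0.107/0.0868)/(2πk) = 0.2092/(2π·0.0661) = 0.5038 m·K/W
  R'_aerogel blanket = ln(0.129/0.107)/(2πk) = 0.1870/(2π·0.0162) = 1.837 m·K/W
  R'_conv,out = 1/(2πr h) = 1/(2π·0.129·14.9) = 0.08280 m·K/W
ΣR = 1.826×10^-4 + 4.057 + 0.5038 + 1.837 + 0.08280 = 6.481 m·K/W
Q' = ΔT/ΣR = (91 K − 293.8 K)/6.481 = -31.29 W/m
From the inner boundary to the cellular glass/aerogel blanket interface, ΣR_partial = 4.561 m·K/W.
T_interface = T_in − Q'·ΣR_partial = 91 K − (-31.29)(4.561) = 233.7 K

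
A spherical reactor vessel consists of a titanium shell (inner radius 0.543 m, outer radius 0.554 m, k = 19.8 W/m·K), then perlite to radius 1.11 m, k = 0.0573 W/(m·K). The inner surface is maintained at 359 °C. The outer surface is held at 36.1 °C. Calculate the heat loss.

Q = 257 W

Resistance network (inner→outer):
  R_titanium = (1/0.543 − 1/0.554)/(4πk) = 0.03657/(4π·19.8) = 1.470×10^-4 K/W
  R_perlite = (1/0.554 − 1/1.11)/(4πk) = 0.9042/(4π·0.0573) = 1.256 K/W
ΣR = 1.470×10^-4 + 1.256 = 1.256 K/W
Q = ΔT/ΣR = (359 °C − 36.1 °C)/1.256 = 257 W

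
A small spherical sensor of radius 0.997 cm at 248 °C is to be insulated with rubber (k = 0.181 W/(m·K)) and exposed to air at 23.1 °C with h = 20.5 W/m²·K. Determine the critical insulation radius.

r_cr = 1.77 cm

For a sphere, r_cr = 2k_ins/h = 2·0.181/20.5 = 0.0177 m = 1.77 cm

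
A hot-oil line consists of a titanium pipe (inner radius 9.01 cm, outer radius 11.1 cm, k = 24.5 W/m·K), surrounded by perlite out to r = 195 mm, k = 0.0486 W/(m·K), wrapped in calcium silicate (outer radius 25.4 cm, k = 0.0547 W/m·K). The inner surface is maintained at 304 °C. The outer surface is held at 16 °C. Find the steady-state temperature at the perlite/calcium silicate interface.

Resistance network (inner→outer):
  R'_titanium = ln(0.111/0.0901)/(2πk) = 0.2086/(2π·24.5) = 0.001355 m·K/W
  R'_perlite = ln(0.195/0.111)/(2πk) = 0.5635/(2π·0.0486) = 1.845 m·K/W
  R'_calcium silicate = ln(0.254/0.195)/(2πk) = 0.2643/(2π·0.0547) = 0.7691 m·K/W
ΣR = 0.001355 + 1.845 + 0.7691 = 2.615 m·K/W
Q' = ΔT/ΣR = (304 °C − 16 °C)/2.615 = 110.1 W/m
From the inner boundary to the perlite/calcium silicate interface, ΣR_partial = 1.846 m·K/W.
T_interface = T_in − Q'·ΣR_partial = 304 °C − (110.1)(1.846) = 101 °C

T = 101 °C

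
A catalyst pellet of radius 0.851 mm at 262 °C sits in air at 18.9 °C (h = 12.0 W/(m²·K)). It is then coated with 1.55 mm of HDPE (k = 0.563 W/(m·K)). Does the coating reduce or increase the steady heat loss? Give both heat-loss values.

increases: 0.0265 → 0.193 W

Critical radius for a sphere: r_cr = 2k/h = 0.0938 m = 9.38 cm.
Outer radius after coating: r₂ = 8.51×10^-4 + 0.00155 = 0.002401 m.
Since r₁ < r_cr and r₂ ≤ r_cr, the coating moves toward the maximum at r_cr — heat loss rises.
Bare: R = 1/(4πr₁²h) = 9157 K/W; Q = 243.1/9157 = 0.0265 W.
Coated: R = R_cond + R_conv = 1258 K/W; Q = 243.1/1258 = 0.193 W.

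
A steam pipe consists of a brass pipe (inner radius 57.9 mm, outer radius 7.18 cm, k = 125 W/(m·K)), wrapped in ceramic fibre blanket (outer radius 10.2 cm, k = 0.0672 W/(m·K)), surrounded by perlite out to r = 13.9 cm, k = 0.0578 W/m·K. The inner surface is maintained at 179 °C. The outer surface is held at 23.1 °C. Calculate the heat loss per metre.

Q' = 92.6 W/m

Series thermal resistances, inner to outer:
  R'_brass = ln(0.0718/0.0579)/(2πk) = 0.2152/(2π·125) = 2.740×10^-4 m·K/W
  R'_ceramic fibre blanket = ln(0.102/0.0718)/(2πk) = 0.3511/(2π·0.0672) = 0.8315 m·K/W
  R'_perlite = ln(0.139/0.102)/(2πk) = 0.3095/(2π·0.0578) = 0.8522 m·K/W
ΣR = 2.740×10^-4 + 0.8315 + 0.8522 = 1.684 m·K/W
Q' = ΔT/ΣR = (179 °C − 23.1 °C)/1.684 = 92.6 W/m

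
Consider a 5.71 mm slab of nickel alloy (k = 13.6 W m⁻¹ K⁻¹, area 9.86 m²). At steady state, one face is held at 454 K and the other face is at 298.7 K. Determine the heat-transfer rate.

Q = kA·ΔT/L = 13.6 × 9.86 × |454 K − 298.7 K| / 0.00571 = 3.65×10^6 W

Q = 3650 kW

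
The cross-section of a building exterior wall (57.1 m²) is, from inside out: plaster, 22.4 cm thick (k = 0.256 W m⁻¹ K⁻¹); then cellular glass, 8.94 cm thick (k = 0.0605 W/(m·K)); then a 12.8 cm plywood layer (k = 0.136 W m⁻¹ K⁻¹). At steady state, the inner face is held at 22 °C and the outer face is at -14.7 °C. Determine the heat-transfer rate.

Treat each layer as a resistance in series:
  R_plaster = L/(kA) = 0.224/(0.256·57.1) = 0.01532 K/W
  R_cellular glass = L/(kA) = 0.0894/(0.0605·57.1) = 0.02588 K/W
  R_plywood = L/(kA) = 0.128/(0.136·57.1) = 0.01648 K/W
ΣR = 0.01532 + 0.02588 + 0.01648 = 0.05768 K/W
Q = ΔT/ΣR = (22 °C − -14.7 °C)/0.05768 = 636 W

Q = 636 W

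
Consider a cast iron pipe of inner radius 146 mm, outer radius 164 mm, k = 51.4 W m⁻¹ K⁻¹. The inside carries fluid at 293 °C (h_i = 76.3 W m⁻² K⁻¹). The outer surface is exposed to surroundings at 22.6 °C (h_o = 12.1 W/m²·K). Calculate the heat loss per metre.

Q' = 2.85 kW/m

Series thermal resistances, inner to outer:
  R'_conv,in = 1/(2πr h) = 1/(2π·0.146·76.3) = 0.01429 m·K/W
  R'_cast iron = ln(0.164/0.146)/(2πk) = 0.1163/(2π·51.4) = 3.600×10^-4 m·K/W
  R'_conv,out = 1/(2πr h) = 1/(2π·0.164·12.1) = 0.08020 m·K/W
ΣR = 0.01429 + 3.600×10^-4 + 0.08020 = 0.09485 m·K/W
Q' = ΔT/ΣR = (293 °C − 22.6 °C)/0.09485 = 2850 W/m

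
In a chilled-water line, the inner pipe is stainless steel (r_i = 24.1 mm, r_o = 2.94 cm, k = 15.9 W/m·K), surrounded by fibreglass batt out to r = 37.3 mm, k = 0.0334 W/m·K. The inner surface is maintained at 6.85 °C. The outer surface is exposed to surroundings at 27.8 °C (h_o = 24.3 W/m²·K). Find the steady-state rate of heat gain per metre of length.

Resistance network (inner→outer):
  R'_stainless steel = ln(0.0294/0.0241)/(2πk) = 0.1988/(2π·15.9) = 0.001990 m·K/W
  R'_fibreglass batt = ln(0.0373/0.0294)/(2πk) = 0.2380/(2π·0.0334) = 1.134 m·K/W
  R'_conv,out = 1/(2πr h) = 1/(2π·0.0373·24.3) = 0.1756 m·K/W
ΣR = 0.001990 + 1.134 + 0.1756 = 1.312 m·K/W
Q' = ΔT/ΣR = (6.85 °C − 27.8 °C)/1.312 = -16.0 W/m
(Negative Q' ⇒ heat flows inward; heat gain = 16.0 W/m.)

Q' = 16.0 W/m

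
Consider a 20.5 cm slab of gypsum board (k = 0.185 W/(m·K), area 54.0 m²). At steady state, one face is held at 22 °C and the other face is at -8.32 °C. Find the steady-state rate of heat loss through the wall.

Q = 1480 W

Q = kA·ΔT/L = 0.185 × 54.0 × |22 °C − -8.32 °C| / 0.205 = 1480 W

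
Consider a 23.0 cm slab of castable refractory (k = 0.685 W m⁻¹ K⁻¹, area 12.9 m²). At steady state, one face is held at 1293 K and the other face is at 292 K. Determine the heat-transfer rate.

Q = 38500 W

Q = kA·ΔT/L = 0.685 × 12.9 × |1293 K − 292 K| / 0.230 = 38500 W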